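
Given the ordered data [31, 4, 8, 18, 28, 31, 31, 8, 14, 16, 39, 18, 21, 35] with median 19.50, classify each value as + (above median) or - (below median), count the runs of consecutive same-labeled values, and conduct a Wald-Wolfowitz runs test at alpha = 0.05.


Step 1: Compute median = 19.50; label A = above, B = below.
Labels in order: ABBBAAABBBABAA  (n_A = 7, n_B = 7)
Step 2: Count runs R = 7.
Step 3: Under H0 (random ordering), E[R] = 2*n_A*n_B/(n_A+n_B) + 1 = 2*7*7/14 + 1 = 8.0000.
        Var[R] = 2*n_A*n_B*(2*n_A*n_B - n_A - n_B) / ((n_A+n_B)^2 * (n_A+n_B-1)) = 8232/2548 = 3.2308.
        SD[R] = 1.7974.
Step 4: Continuity-corrected z = (R + 0.5 - E[R]) / SD[R] = (7 + 0.5 - 8.0000) / 1.7974 = -0.2782.
Step 5: Two-sided p-value via normal approximation = 2*(1 - Phi(|z|)) = 0.780879.
Step 6: alpha = 0.05. fail to reject H0.

R = 7, z = -0.2782, p = 0.780879, fail to reject H0.


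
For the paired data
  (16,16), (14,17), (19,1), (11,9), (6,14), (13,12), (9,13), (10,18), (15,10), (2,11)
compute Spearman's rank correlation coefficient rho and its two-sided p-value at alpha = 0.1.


Step 1: Rank x and y separately (midranks; no ties here).
rank(x): 16->9, 14->7, 19->10, 11->5, 6->2, 13->6, 9->3, 10->4, 15->8, 2->1
rank(y): 16->8, 17->9, 1->1, 9->2, 14->7, 12->5, 13->6, 18->10, 10->3, 11->4
Step 2: d_i = R_x(i) - R_y(i); compute d_i^2.
  (9-8)^2=1, (7-9)^2=4, (10-1)^2=81, (5-2)^2=9, (2-7)^2=25, (6-5)^2=1, (3-6)^2=9, (4-10)^2=36, (8-3)^2=25, (1-4)^2=9
sum(d^2) = 200.
Step 3: rho = 1 - 6*200 / (10*(10^2 - 1)) = 1 - 1200/990 = -0.212121.
Step 4: Under H0, t = rho * sqrt((n-2)/(1-rho^2)) = -0.6139 ~ t(8).
Step 5: Two-sided p-value from the t-distribution with 8 df = 0.556306.
Step 6: alpha = 0.1. fail to reject H0.

rho = -0.2121, p = 0.556306, fail to reject H0 at alpha = 0.1.


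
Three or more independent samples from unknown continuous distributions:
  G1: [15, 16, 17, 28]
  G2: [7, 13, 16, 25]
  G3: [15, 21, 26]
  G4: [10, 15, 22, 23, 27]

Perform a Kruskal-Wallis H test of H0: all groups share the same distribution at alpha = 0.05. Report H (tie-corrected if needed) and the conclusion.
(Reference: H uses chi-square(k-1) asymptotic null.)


Step 1: Combine all N = 16 observations and assign midranks.
sorted (value, group, rank): (7,G2,1), (10,G4,2), (13,G2,3), (15,G1,5), (15,G3,5), (15,G4,5), (16,G1,7.5), (16,G2,7.5), (17,G1,9), (21,G3,10), (22,G4,11), (23,G4,12), (25,G2,13), (26,G3,14), (27,G4,15), (28,G1,16)
Step 2: Sum ranks within each group.
R_1 = 37.5 (n_1 = 4)
R_2 = 24.5 (n_2 = 4)
R_3 = 29 (n_3 = 3)
R_4 = 45 (n_4 = 5)
Step 3: H = 12/(N(N+1)) * sum(R_i^2/n_i) - 3(N+1)
     = 12/(16*17) * (37.5^2/4 + 24.5^2/4 + 29^2/3 + 45^2/5) - 3*17
     = 0.044118 * 1186.96 - 51
     = 1.365809.
Step 4: Ties present; correction factor C = 1 - 30/(16^3 - 16) = 0.992647. Corrected H = 1.365809 / 0.992647 = 1.375926.
Step 5: Under H0, H ~ chi^2(3); p-value = 0.711187.
Step 6: alpha = 0.05. fail to reject H0.

H = 1.3759, df = 3, p = 0.711187, fail to reject H0.


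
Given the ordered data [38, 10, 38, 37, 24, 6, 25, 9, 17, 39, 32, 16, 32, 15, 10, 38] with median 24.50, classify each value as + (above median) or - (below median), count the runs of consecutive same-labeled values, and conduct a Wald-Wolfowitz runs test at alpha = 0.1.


Step 1: Compute median = 24.50; label A = above, B = below.
Labels in order: ABAABBABBAABABBA  (n_A = 8, n_B = 8)
Step 2: Count runs R = 11.
Step 3: Under H0 (random ordering), E[R] = 2*n_A*n_B/(n_A+n_B) + 1 = 2*8*8/16 + 1 = 9.0000.
        Var[R] = 2*n_A*n_B*(2*n_A*n_B - n_A - n_B) / ((n_A+n_B)^2 * (n_A+n_B-1)) = 14336/3840 = 3.7333.
        SD[R] = 1.9322.
Step 4: Continuity-corrected z = (R - 0.5 - E[R]) / SD[R] = (11 - 0.5 - 9.0000) / 1.9322 = 0.7763.
Step 5: Two-sided p-value via normal approximation = 2*(1 - Phi(|z|)) = 0.437558.
Step 6: alpha = 0.1. fail to reject H0.

R = 11, z = 0.7763, p = 0.437558, fail to reject H0.


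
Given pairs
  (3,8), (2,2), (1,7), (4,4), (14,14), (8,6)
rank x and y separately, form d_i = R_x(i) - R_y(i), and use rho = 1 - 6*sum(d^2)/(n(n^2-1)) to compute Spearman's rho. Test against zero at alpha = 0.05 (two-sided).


Step 1: Rank x and y separately (midranks; no ties here).
rank(x): 3->3, 2->2, 1->1, 4->4, 14->6, 8->5
rank(y): 8->5, 2->1, 7->4, 4->2, 14->6, 6->3
Step 2: d_i = R_x(i) - R_y(i); compute d_i^2.
  (3-5)^2=4, (2-1)^2=1, (1-4)^2=9, (4-2)^2=4, (6-6)^2=0, (5-3)^2=4
sum(d^2) = 22.
Step 3: rho = 1 - 6*22 / (6*(6^2 - 1)) = 1 - 132/210 = 0.371429.
Step 4: Under H0, t = rho * sqrt((n-2)/(1-rho^2)) = 0.8001 ~ t(4).
Step 5: Two-sided p-value from the t-distribution with 4 df = 0.468478.
Step 6: alpha = 0.05. fail to reject H0.

rho = 0.3714, p = 0.468478, fail to reject H0 at alpha = 0.05.


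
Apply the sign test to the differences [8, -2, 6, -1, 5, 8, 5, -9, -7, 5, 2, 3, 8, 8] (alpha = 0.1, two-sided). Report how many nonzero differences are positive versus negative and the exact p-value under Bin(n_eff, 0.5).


Step 1: Discard zero differences. Original n = 14; n_eff = number of nonzero differences = 14.
Nonzero differences (with sign): +8, -2, +6, -1, +5, +8, +5, -9, -7, +5, +2, +3, +8, +8
Step 2: Count signs: positive = 10, negative = 4.
Step 3: Under H0: P(positive) = 0.5, so the number of positives S ~ Bin(14, 0.5).
Step 4: Two-sided exact p-value = sum of Bin(14,0.5) probabilities at or below the observed probability = 0.179565.
Step 5: alpha = 0.1. fail to reject H0.

n_eff = 14, pos = 10, neg = 4, p = 0.179565, fail to reject H0.


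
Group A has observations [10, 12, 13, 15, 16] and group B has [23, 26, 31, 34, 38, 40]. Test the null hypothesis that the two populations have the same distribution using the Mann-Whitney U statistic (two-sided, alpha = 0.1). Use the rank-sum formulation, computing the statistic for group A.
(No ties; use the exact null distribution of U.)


Step 1: Combine and sort all 11 observations; assign midranks.
sorted (value, group): (10,X), (12,X), (13,X), (15,X), (16,X), (23,Y), (26,Y), (31,Y), (34,Y), (38,Y), (40,Y)
ranks: 10->1, 12->2, 13->3, 15->4, 16->5, 23->6, 26->7, 31->8, 34->9, 38->10, 40->11
Step 2: Rank sum for X: R1 = 1 + 2 + 3 + 4 + 5 = 15.
Step 3: U_X = R1 - n1(n1+1)/2 = 15 - 5*6/2 = 15 - 15 = 0.
       U_Y = n1*n2 - U_X = 30 - 0 = 30.
Step 4: No ties, so the exact null distribution of U (based on enumerating the C(11,5) = 462 equally likely rank assignments) gives the two-sided p-value.
Step 5: p-value = 0.004329; compare to alpha = 0.1. reject H0.

U_X = 0, p = 0.004329, reject H0 at alpha = 0.1.


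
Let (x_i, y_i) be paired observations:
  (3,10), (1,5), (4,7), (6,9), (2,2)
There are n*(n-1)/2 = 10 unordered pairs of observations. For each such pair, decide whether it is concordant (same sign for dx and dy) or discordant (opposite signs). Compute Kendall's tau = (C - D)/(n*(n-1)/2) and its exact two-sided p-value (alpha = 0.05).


Step 1: Enumerate the 10 unordered pairs (i,j) with i<j and classify each by sign(x_j-x_i) * sign(y_j-y_i).
  (1,2):dx=-2,dy=-5->C; (1,3):dx=+1,dy=-3->D; (1,4):dx=+3,dy=-1->D; (1,5):dx=-1,dy=-8->C
  (2,3):dx=+3,dy=+2->C; (2,4):dx=+5,dy=+4->C; (2,5):dx=+1,dy=-3->D; (3,4):dx=+2,dy=+2->C
  (3,5):dx=-2,dy=-5->C; (4,5):dx=-4,dy=-7->C
Step 2: C = 7, D = 3, total pairs = 10.
Step 3: tau = (C - D)/(n(n-1)/2) = (7 - 3)/10 = 0.400000.
Step 4: Exact two-sided p-value (enumerate n! = 120 permutations of y under H0): p = 0.483333.
Step 5: alpha = 0.05. fail to reject H0.

tau_b = 0.4000 (C=7, D=3), p = 0.483333, fail to reject H0.


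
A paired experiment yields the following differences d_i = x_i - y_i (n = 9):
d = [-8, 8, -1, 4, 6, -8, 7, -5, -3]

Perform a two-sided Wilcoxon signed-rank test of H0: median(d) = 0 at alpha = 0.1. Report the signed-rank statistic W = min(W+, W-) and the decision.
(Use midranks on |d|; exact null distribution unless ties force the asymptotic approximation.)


Step 1: Drop any zero differences (none here) and take |d_i|.
|d| = [8, 8, 1, 4, 6, 8, 7, 5, 3]
Step 2: Midrank |d_i| (ties get averaged ranks).
ranks: |8|->8, |8|->8, |1|->1, |4|->3, |6|->5, |8|->8, |7|->6, |5|->4, |3|->2
Step 3: Attach original signs; sum ranks with positive sign and with negative sign.
W+ = 8 + 3 + 5 + 6 = 22
W- = 8 + 1 + 8 + 4 + 2 = 23
(Check: W+ + W- = 45 should equal n(n+1)/2 = 45.)
Step 4: Test statistic W = min(W+, W-) = 22.
Step 5: Ties in |d|, so use the tie-corrected normal approximation.
        E[W] = n(n+1)/4 = 9*10/4 = 22.5.
        Tie groups: |d|=8 (t=3); sum(t^3 - t) = 24.
        Var[W] = n(n+1)(2n+1)/24 - sum(t^3-t)/48 = 1710/24 - 24/48 = 70.75.
        z = (W - E[W]) / sqrt(Var[W]) = (22 - 22.5) / 8.4113 = -0.0594.
        Two-sided p = 2*Phi(z) = 0.952599.
Step 6: alpha = 0.1. fail to reject H0.

W+ = 22, W- = 23, W = min = 22, p = 0.952599, fail to reject H0.


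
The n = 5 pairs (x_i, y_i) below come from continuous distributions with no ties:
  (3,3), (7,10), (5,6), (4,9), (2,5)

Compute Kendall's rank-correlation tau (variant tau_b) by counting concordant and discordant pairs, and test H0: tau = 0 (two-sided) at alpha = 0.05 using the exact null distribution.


Step 1: Enumerate the 10 unordered pairs (i,j) with i<j and classify each by sign(x_j-x_i) * sign(y_j-y_i).
  (1,2):dx=+4,dy=+7->C; (1,3):dx=+2,dy=+3->C; (1,4):dx=+1,dy=+6->C; (1,5):dx=-1,dy=+2->D
  (2,3):dx=-2,dy=-4->C; (2,4):dx=-3,dy=-1->C; (2,5):dx=-5,dy=-5->C; (3,4):dx=-1,dy=+3->D
  (3,5):dx=-3,dy=-1->C; (4,5):dx=-2,dy=-4->C
Step 2: C = 8, D = 2, total pairs = 10.
Step 3: tau = (C - D)/(n(n-1)/2) = (8 - 2)/10 = 0.600000.
Step 4: Exact two-sided p-value (enumerate n! = 120 permutations of y under H0): p = 0.233333.
Step 5: alpha = 0.05. fail to reject H0.

tau_b = 0.6000 (C=8, D=2), p = 0.233333, fail to reject H0.


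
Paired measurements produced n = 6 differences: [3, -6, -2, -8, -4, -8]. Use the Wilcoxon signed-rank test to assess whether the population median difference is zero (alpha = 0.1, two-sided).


Step 1: Drop any zero differences (none here) and take |d_i|.
|d| = [3, 6, 2, 8, 4, 8]
Step 2: Midrank |d_i| (ties get averaged ranks).
ranks: |3|->2, |6|->4, |2|->1, |8|->5.5, |4|->3, |8|->5.5
Step 3: Attach original signs; sum ranks with positive sign and with negative sign.
W+ = 2 = 2
W- = 4 + 1 + 5.5 + 3 + 5.5 = 19
(Check: W+ + W- = 21 should equal n(n+1)/2 = 21.)
Step 4: Test statistic W = min(W+, W-) = 2.
Step 5: Ties in |d|, so use the tie-corrected normal approximation.
        E[W] = n(n+1)/4 = 6*7/4 = 10.5.
        Tie groups: |d|=8 (t=2); sum(t^3 - t) = 6.
        Var[W] = n(n+1)(2n+1)/24 - sum(t^3-t)/48 = 546/24 - 6/48 = 22.625.
        z = (W - E[W]) / sqrt(Var[W]) = (2 - 10.5) / 4.7566 = -1.7870.
        Two-sided p = 2*Phi(z) = 0.073937.
Step 6: alpha = 0.1. reject H0.

W+ = 2, W- = 19, W = min = 2, p = 0.073937, reject H0.


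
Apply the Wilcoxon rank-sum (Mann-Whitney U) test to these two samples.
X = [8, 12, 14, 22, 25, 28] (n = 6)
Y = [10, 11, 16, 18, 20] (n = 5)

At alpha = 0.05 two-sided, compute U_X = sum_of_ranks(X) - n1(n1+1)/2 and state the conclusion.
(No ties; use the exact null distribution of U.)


Step 1: Combine and sort all 11 observations; assign midranks.
sorted (value, group): (8,X), (10,Y), (11,Y), (12,X), (14,X), (16,Y), (18,Y), (20,Y), (22,X), (25,X), (28,X)
ranks: 8->1, 10->2, 11->3, 12->4, 14->5, 16->6, 18->7, 20->8, 22->9, 25->10, 28->11
Step 2: Rank sum for X: R1 = 1 + 4 + 5 + 9 + 10 + 11 = 40.
Step 3: U_X = R1 - n1(n1+1)/2 = 40 - 6*7/2 = 40 - 21 = 19.
       U_Y = n1*n2 - U_X = 30 - 19 = 11.
Step 4: No ties, so the exact null distribution of U (based on enumerating the C(11,6) = 462 equally likely rank assignments) gives the two-sided p-value.
Step 5: p-value = 0.536797; compare to alpha = 0.05. fail to reject H0.

U_X = 19, p = 0.536797, fail to reject H0 at alpha = 0.05.


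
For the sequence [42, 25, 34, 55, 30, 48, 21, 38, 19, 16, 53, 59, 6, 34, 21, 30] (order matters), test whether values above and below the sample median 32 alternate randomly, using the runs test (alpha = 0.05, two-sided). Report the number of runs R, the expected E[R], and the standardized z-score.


Step 1: Compute median = 32; label A = above, B = below.
Labels in order: ABAABABABBAABABB  (n_A = 8, n_B = 8)
Step 2: Count runs R = 12.
Step 3: Under H0 (random ordering), E[R] = 2*n_A*n_B/(n_A+n_B) + 1 = 2*8*8/16 + 1 = 9.0000.
        Var[R] = 2*n_A*n_B*(2*n_A*n_B - n_A - n_B) / ((n_A+n_B)^2 * (n_A+n_B-1)) = 14336/3840 = 3.7333.
        SD[R] = 1.9322.
Step 4: Continuity-corrected z = (R - 0.5 - E[R]) / SD[R] = (12 - 0.5 - 9.0000) / 1.9322 = 1.2939.
Step 5: Two-sided p-value via normal approximation = 2*(1 - Phi(|z|)) = 0.195709.
Step 6: alpha = 0.05. fail to reject H0.

R = 12, z = 1.2939, p = 0.195709, fail to reject H0.


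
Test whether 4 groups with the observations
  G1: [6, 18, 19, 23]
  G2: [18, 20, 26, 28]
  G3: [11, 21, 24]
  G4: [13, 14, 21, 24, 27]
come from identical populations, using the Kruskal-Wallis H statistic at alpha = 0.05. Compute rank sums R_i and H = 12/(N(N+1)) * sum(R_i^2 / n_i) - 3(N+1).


Step 1: Combine all N = 16 observations and assign midranks.
sorted (value, group, rank): (6,G1,1), (11,G3,2), (13,G4,3), (14,G4,4), (18,G1,5.5), (18,G2,5.5), (19,G1,7), (20,G2,8), (21,G3,9.5), (21,G4,9.5), (23,G1,11), (24,G3,12.5), (24,G4,12.5), (26,G2,14), (27,G4,15), (28,G2,16)
Step 2: Sum ranks within each group.
R_1 = 24.5 (n_1 = 4)
R_2 = 43.5 (n_2 = 4)
R_3 = 24 (n_3 = 3)
R_4 = 44 (n_4 = 5)
Step 3: H = 12/(N(N+1)) * sum(R_i^2/n_i) - 3(N+1)
     = 12/(16*17) * (24.5^2/4 + 43.5^2/4 + 24^2/3 + 44^2/5) - 3*17
     = 0.044118 * 1202.33 - 51
     = 2.043750.
Step 4: Ties present; correction factor C = 1 - 18/(16^3 - 16) = 0.995588. Corrected H = 2.043750 / 0.995588 = 2.052806.
Step 5: Under H0, H ~ chi^2(3); p-value = 0.561519.
Step 6: alpha = 0.05. fail to reject H0.

H = 2.0528, df = 3, p = 0.561519, fail to reject H0.


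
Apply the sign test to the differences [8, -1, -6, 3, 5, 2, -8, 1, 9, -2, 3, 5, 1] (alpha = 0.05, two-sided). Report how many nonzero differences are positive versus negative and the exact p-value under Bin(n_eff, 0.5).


Step 1: Discard zero differences. Original n = 13; n_eff = number of nonzero differences = 13.
Nonzero differences (with sign): +8, -1, -6, +3, +5, +2, -8, +1, +9, -2, +3, +5, +1
Step 2: Count signs: positive = 9, negative = 4.
Step 3: Under H0: P(positive) = 0.5, so the number of positives S ~ Bin(13, 0.5).
Step 4: Two-sided exact p-value = sum of Bin(13,0.5) probabilities at or below the observed probability = 0.266846.
Step 5: alpha = 0.05. fail to reject H0.

n_eff = 13, pos = 9, neg = 4, p = 0.266846, fail to reject H0.


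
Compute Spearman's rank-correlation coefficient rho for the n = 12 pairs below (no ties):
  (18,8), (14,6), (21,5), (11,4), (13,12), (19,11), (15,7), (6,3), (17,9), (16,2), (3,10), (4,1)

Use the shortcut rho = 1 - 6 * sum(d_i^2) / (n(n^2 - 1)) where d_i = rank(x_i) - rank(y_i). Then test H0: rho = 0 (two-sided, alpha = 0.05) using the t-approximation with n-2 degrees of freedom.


Step 1: Rank x and y separately (midranks; no ties here).
rank(x): 18->10, 14->6, 21->12, 11->4, 13->5, 19->11, 15->7, 6->3, 17->9, 16->8, 3->1, 4->2
rank(y): 8->8, 6->6, 5->5, 4->4, 12->12, 11->11, 7->7, 3->3, 9->9, 2->2, 10->10, 1->1
Step 2: d_i = R_x(i) - R_y(i); compute d_i^2.
  (10-8)^2=4, (6-6)^2=0, (12-5)^2=49, (4-4)^2=0, (5-12)^2=49, (11-11)^2=0, (7-7)^2=0, (3-3)^2=0, (9-9)^2=0, (8-2)^2=36, (1-10)^2=81, (2-1)^2=1
sum(d^2) = 220.
Step 3: rho = 1 - 6*220 / (12*(12^2 - 1)) = 1 - 1320/1716 = 0.230769.
Step 4: Under H0, t = rho * sqrt((n-2)/(1-rho^2)) = 0.7500 ~ t(10).
Step 5: Two-sided p-value from the t-distribution with 10 df = 0.470532.
Step 6: alpha = 0.05. fail to reject H0.

rho = 0.2308, p = 0.470532, fail to reject H0 at alpha = 0.05.


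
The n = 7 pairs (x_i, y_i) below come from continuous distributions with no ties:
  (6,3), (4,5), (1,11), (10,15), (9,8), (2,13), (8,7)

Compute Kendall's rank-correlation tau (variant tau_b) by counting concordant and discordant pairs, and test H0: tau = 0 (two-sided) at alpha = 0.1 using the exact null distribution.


Step 1: Enumerate the 21 unordered pairs (i,j) with i<j and classify each by sign(x_j-x_i) * sign(y_j-y_i).
  (1,2):dx=-2,dy=+2->D; (1,3):dx=-5,dy=+8->D; (1,4):dx=+4,dy=+12->C; (1,5):dx=+3,dy=+5->C
  (1,6):dx=-4,dy=+10->D; (1,7):dx=+2,dy=+4->C; (2,3):dx=-3,dy=+6->D; (2,4):dx=+6,dy=+10->C
  (2,5):dx=+5,dy=+3->C; (2,6):dx=-2,dy=+8->D; (2,7):dx=+4,dy=+2->C; (3,4):dx=+9,dy=+4->C
  (3,5):dx=+8,dy=-3->D; (3,6):dx=+1,dy=+2->C; (3,7):dx=+7,dy=-4->D; (4,5):dx=-1,dy=-7->C
  (4,6):dx=-8,dy=-2->C; (4,7):dx=-2,dy=-8->C; (5,6):dx=-7,dy=+5->D; (5,7):dx=-1,dy=-1->C
  (6,7):dx=+6,dy=-6->D
Step 2: C = 12, D = 9, total pairs = 21.
Step 3: tau = (C - D)/(n(n-1)/2) = (12 - 9)/21 = 0.142857.
Step 4: Exact two-sided p-value (enumerate n! = 5040 permutations of y under H0): p = 0.772619.
Step 5: alpha = 0.1. fail to reject H0.

tau_b = 0.1429 (C=12, D=9), p = 0.772619, fail to reject H0.


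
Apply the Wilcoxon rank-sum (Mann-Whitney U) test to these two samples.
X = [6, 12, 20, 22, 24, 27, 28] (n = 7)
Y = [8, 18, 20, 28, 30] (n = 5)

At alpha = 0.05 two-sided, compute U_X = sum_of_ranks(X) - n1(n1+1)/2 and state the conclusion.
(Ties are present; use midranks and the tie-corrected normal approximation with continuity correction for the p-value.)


Step 1: Combine and sort all 12 observations; assign midranks.
sorted (value, group): (6,X), (8,Y), (12,X), (18,Y), (20,X), (20,Y), (22,X), (24,X), (27,X), (28,X), (28,Y), (30,Y)
ranks: 6->1, 8->2, 12->3, 18->4, 20->5.5, 20->5.5, 22->7, 24->8, 27->9, 28->10.5, 28->10.5, 30->12
Step 2: Rank sum for X: R1 = 1 + 3 + 5.5 + 7 + 8 + 9 + 10.5 = 44.
Step 3: U_X = R1 - n1(n1+1)/2 = 44 - 7*8/2 = 44 - 28 = 16.
       U_Y = n1*n2 - U_X = 35 - 16 = 19.
Step 4: Ties are present, so use the tie-corrected normal approximation (with continuity correction) for the p-value.
Step 5: p-value = 0.870542; compare to alpha = 0.05. fail to reject H0.

U_X = 16, p = 0.870542, fail to reject H0 at alpha = 0.05.


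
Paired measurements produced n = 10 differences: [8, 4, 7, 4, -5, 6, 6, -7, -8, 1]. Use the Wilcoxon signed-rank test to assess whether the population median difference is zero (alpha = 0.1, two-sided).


Step 1: Drop any zero differences (none here) and take |d_i|.
|d| = [8, 4, 7, 4, 5, 6, 6, 7, 8, 1]
Step 2: Midrank |d_i| (ties get averaged ranks).
ranks: |8|->9.5, |4|->2.5, |7|->7.5, |4|->2.5, |5|->4, |6|->5.5, |6|->5.5, |7|->7.5, |8|->9.5, |1|->1
Step 3: Attach original signs; sum ranks with positive sign and with negative sign.
W+ = 9.5 + 2.5 + 7.5 + 2.5 + 5.5 + 5.5 + 1 = 34
W- = 4 + 7.5 + 9.5 = 21
(Check: W+ + W- = 55 should equal n(n+1)/2 = 55.)
Step 4: Test statistic W = min(W+, W-) = 21.
Step 5: Ties in |d|, so use the tie-corrected normal approximation.
        E[W] = n(n+1)/4 = 10*11/4 = 27.5.
        Tie groups: |d|=4 (t=2), |d|=6 (t=2), |d|=7 (t=2), |d|=8 (t=2); sum(t^3 - t) = 24.
        Var[W] = n(n+1)(2n+1)/24 - sum(t^3-t)/48 = 2310/24 - 24/48 = 95.75.
        z = (W - E[W]) / sqrt(Var[W]) = (21 - 27.5) / 9.7852 = -0.6643.
        Two-sided p = 2*Phi(z) = 0.506518.
Step 6: alpha = 0.1. fail to reject H0.

W+ = 34, W- = 21, W = min = 21, p = 0.506518, fail to reject H0.


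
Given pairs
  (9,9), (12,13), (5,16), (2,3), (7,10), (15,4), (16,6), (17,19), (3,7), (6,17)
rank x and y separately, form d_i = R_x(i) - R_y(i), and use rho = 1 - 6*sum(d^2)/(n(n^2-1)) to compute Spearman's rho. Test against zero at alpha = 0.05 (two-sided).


Step 1: Rank x and y separately (midranks; no ties here).
rank(x): 9->6, 12->7, 5->3, 2->1, 7->5, 15->8, 16->9, 17->10, 3->2, 6->4
rank(y): 9->5, 13->7, 16->8, 3->1, 10->6, 4->2, 6->3, 19->10, 7->4, 17->9
Step 2: d_i = R_x(i) - R_y(i); compute d_i^2.
  (6-5)^2=1, (7-7)^2=0, (3-8)^2=25, (1-1)^2=0, (5-6)^2=1, (8-2)^2=36, (9-3)^2=36, (10-10)^2=0, (2-4)^2=4, (4-9)^2=25
sum(d^2) = 128.
Step 3: rho = 1 - 6*128 / (10*(10^2 - 1)) = 1 - 768/990 = 0.224242.
Step 4: Under H0, t = rho * sqrt((n-2)/(1-rho^2)) = 0.6508 ~ t(8).
Step 5: Two-sided p-value from the t-distribution with 8 df = 0.533401.
Step 6: alpha = 0.05. fail to reject H0.

rho = 0.2242, p = 0.533401, fail to reject H0 at alpha = 0.05.


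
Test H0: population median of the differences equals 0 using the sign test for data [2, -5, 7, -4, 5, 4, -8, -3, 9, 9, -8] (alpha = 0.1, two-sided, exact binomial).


Step 1: Discard zero differences. Original n = 11; n_eff = number of nonzero differences = 11.
Nonzero differences (with sign): +2, -5, +7, -4, +5, +4, -8, -3, +9, +9, -8
Step 2: Count signs: positive = 6, negative = 5.
Step 3: Under H0: P(positive) = 0.5, so the number of positives S ~ Bin(11, 0.5).
Step 4: Two-sided exact p-value = sum of Bin(11,0.5) probabilities at or below the observed probability = 1.000000.
Step 5: alpha = 0.1. fail to reject H0.

n_eff = 11, pos = 6, neg = 5, p = 1.000000, fail to reject H0.


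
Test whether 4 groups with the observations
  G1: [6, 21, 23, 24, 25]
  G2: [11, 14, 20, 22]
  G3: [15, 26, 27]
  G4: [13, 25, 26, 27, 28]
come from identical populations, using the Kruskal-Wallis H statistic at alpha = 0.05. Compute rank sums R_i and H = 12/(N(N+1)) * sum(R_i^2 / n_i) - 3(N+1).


Step 1: Combine all N = 17 observations and assign midranks.
sorted (value, group, rank): (6,G1,1), (11,G2,2), (13,G4,3), (14,G2,4), (15,G3,5), (20,G2,6), (21,G1,7), (22,G2,8), (23,G1,9), (24,G1,10), (25,G1,11.5), (25,G4,11.5), (26,G3,13.5), (26,G4,13.5), (27,G3,15.5), (27,G4,15.5), (28,G4,17)
Step 2: Sum ranks within each group.
R_1 = 38.5 (n_1 = 5)
R_2 = 20 (n_2 = 4)
R_3 = 34 (n_3 = 3)
R_4 = 60.5 (n_4 = 5)
Step 3: H = 12/(N(N+1)) * sum(R_i^2/n_i) - 3(N+1)
     = 12/(17*18) * (38.5^2/5 + 20^2/4 + 34^2/3 + 60.5^2/5) - 3*18
     = 0.039216 * 1513.83 - 54
     = 5.366013.
Step 4: Ties present; correction factor C = 1 - 18/(17^3 - 17) = 0.996324. Corrected H = 5.366013 / 0.996324 = 5.385814.
Step 5: Under H0, H ~ chi^2(3); p-value = 0.145630.
Step 6: alpha = 0.05. fail to reject H0.

H = 5.3858, df = 3, p = 0.145630, fail to reject H0.


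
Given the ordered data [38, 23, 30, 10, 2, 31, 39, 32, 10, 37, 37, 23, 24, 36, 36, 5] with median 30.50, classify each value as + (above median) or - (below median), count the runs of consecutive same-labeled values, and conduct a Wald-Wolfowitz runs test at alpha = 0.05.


Step 1: Compute median = 30.50; label A = above, B = below.
Labels in order: ABBBBAAABAABBAAB  (n_A = 8, n_B = 8)
Step 2: Count runs R = 8.
Step 3: Under H0 (random ordering), E[R] = 2*n_A*n_B/(n_A+n_B) + 1 = 2*8*8/16 + 1 = 9.0000.
        Var[R] = 2*n_A*n_B*(2*n_A*n_B - n_A - n_B) / ((n_A+n_B)^2 * (n_A+n_B-1)) = 14336/3840 = 3.7333.
        SD[R] = 1.9322.
Step 4: Continuity-corrected z = (R + 0.5 - E[R]) / SD[R] = (8 + 0.5 - 9.0000) / 1.9322 = -0.2588.
Step 5: Two-sided p-value via normal approximation = 2*(1 - Phi(|z|)) = 0.795809.
Step 6: alpha = 0.05. fail to reject H0.

R = 8, z = -0.2588, p = 0.795809, fail to reject H0.


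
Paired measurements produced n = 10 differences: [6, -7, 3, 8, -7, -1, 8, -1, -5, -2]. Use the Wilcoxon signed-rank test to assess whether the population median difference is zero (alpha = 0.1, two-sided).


Step 1: Drop any zero differences (none here) and take |d_i|.
|d| = [6, 7, 3, 8, 7, 1, 8, 1, 5, 2]
Step 2: Midrank |d_i| (ties get averaged ranks).
ranks: |6|->6, |7|->7.5, |3|->4, |8|->9.5, |7|->7.5, |1|->1.5, |8|->9.5, |1|->1.5, |5|->5, |2|->3
Step 3: Attach original signs; sum ranks with positive sign and with negative sign.
W+ = 6 + 4 + 9.5 + 9.5 = 29
W- = 7.5 + 7.5 + 1.5 + 1.5 + 5 + 3 = 26
(Check: W+ + W- = 55 should equal n(n+1)/2 = 55.)
Step 4: Test statistic W = min(W+, W-) = 26.
Step 5: Ties in |d|, so use the tie-corrected normal approximation.
        E[W] = n(n+1)/4 = 10*11/4 = 27.5.
        Tie groups: |d|=1 (t=2), |d|=7 (t=2), |d|=8 (t=2); sum(t^3 - t) = 18.
        Var[W] = n(n+1)(2n+1)/24 - sum(t^3-t)/48 = 2310/24 - 18/48 = 95.875.
        z = (W - E[W]) / sqrt(Var[W]) = (26 - 27.5) / 9.7916 = -0.1532.
        Two-sided p = 2*Phi(z) = 0.878246.
Step 6: alpha = 0.1. fail to reject H0.

W+ = 29, W- = 26, W = min = 26, p = 0.878246, fail to reject H0.


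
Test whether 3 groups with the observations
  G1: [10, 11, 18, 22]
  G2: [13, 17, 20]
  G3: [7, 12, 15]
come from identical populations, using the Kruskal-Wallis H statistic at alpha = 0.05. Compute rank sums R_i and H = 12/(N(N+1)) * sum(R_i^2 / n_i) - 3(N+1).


Step 1: Combine all N = 10 observations and assign midranks.
sorted (value, group, rank): (7,G3,1), (10,G1,2), (11,G1,3), (12,G3,4), (13,G2,5), (15,G3,6), (17,G2,7), (18,G1,8), (20,G2,9), (22,G1,10)
Step 2: Sum ranks within each group.
R_1 = 23 (n_1 = 4)
R_2 = 21 (n_2 = 3)
R_3 = 11 (n_3 = 3)
Step 3: H = 12/(N(N+1)) * sum(R_i^2/n_i) - 3(N+1)
     = 12/(10*11) * (23^2/4 + 21^2/3 + 11^2/3) - 3*11
     = 0.109091 * 319.583 - 33
     = 1.863636.
Step 4: No ties, so H is used without correction.
Step 5: Under H0, H ~ chi^2(2); p-value = 0.393837.
Step 6: alpha = 0.05. fail to reject H0.

H = 1.8636, df = 2, p = 0.393837, fail to reject H0.


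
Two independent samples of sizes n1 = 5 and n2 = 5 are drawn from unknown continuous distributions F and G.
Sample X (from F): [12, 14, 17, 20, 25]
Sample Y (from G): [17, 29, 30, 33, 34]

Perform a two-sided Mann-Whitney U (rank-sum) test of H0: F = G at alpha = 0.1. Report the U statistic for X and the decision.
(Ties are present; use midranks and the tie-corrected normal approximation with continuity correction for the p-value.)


Step 1: Combine and sort all 10 observations; assign midranks.
sorted (value, group): (12,X), (14,X), (17,X), (17,Y), (20,X), (25,X), (29,Y), (30,Y), (33,Y), (34,Y)
ranks: 12->1, 14->2, 17->3.5, 17->3.5, 20->5, 25->6, 29->7, 30->8, 33->9, 34->10
Step 2: Rank sum for X: R1 = 1 + 2 + 3.5 + 5 + 6 = 17.5.
Step 3: U_X = R1 - n1(n1+1)/2 = 17.5 - 5*6/2 = 17.5 - 15 = 2.5.
       U_Y = n1*n2 - U_X = 25 - 2.5 = 22.5.
Step 4: Ties are present, so use the tie-corrected normal approximation (with continuity correction) for the p-value.
Step 5: p-value = 0.046533; compare to alpha = 0.1. reject H0.

U_X = 2.5, p = 0.046533, reject H0 at alpha = 0.1.


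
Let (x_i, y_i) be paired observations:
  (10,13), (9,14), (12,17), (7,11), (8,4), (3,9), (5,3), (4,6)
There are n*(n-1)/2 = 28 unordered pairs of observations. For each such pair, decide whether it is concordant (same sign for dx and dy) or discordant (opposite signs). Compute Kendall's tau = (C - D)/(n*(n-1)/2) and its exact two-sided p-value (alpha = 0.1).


Step 1: Enumerate the 28 unordered pairs (i,j) with i<j and classify each by sign(x_j-x_i) * sign(y_j-y_i).
  (1,2):dx=-1,dy=+1->D; (1,3):dx=+2,dy=+4->C; (1,4):dx=-3,dy=-2->C; (1,5):dx=-2,dy=-9->C
  (1,6):dx=-7,dy=-4->C; (1,7):dx=-5,dy=-10->C; (1,8):dx=-6,dy=-7->C; (2,3):dx=+3,dy=+3->C
  (2,4):dx=-2,dy=-3->C; (2,5):dx=-1,dy=-10->C; (2,6):dx=-6,dy=-5->C; (2,7):dx=-4,dy=-11->C
  (2,8):dx=-5,dy=-8->C; (3,4):dx=-5,dy=-6->C; (3,5):dx=-4,dy=-13->C; (3,6):dx=-9,dy=-8->C
  (3,7):dx=-7,dy=-14->C; (3,8):dx=-8,dy=-11->C; (4,5):dx=+1,dy=-7->D; (4,6):dx=-4,dy=-2->C
  (4,7):dx=-2,dy=-8->C; (4,8):dx=-3,dy=-5->C; (5,6):dx=-5,dy=+5->D; (5,7):dx=-3,dy=-1->C
  (5,8):dx=-4,dy=+2->D; (6,7):dx=+2,dy=-6->D; (6,8):dx=+1,dy=-3->D; (7,8):dx=-1,dy=+3->D
Step 2: C = 21, D = 7, total pairs = 28.
Step 3: tau = (C - D)/(n(n-1)/2) = (21 - 7)/28 = 0.500000.
Step 4: Exact two-sided p-value (enumerate n! = 40320 permutations of y under H0): p = 0.108681.
Step 5: alpha = 0.1. fail to reject H0.

tau_b = 0.5000 (C=21, D=7), p = 0.108681, fail to reject H0.


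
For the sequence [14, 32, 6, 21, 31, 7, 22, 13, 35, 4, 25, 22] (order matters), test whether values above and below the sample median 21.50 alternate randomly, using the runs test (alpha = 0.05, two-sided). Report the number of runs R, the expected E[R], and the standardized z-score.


Step 1: Compute median = 21.50; label A = above, B = below.
Labels in order: BABBABABABAA  (n_A = 6, n_B = 6)
Step 2: Count runs R = 10.
Step 3: Under H0 (random ordering), E[R] = 2*n_A*n_B/(n_A+n_B) + 1 = 2*6*6/12 + 1 = 7.0000.
        Var[R] = 2*n_A*n_B*(2*n_A*n_B - n_A - n_B) / ((n_A+n_B)^2 * (n_A+n_B-1)) = 4320/1584 = 2.7273.
        SD[R] = 1.6514.
Step 4: Continuity-corrected z = (R - 0.5 - E[R]) / SD[R] = (10 - 0.5 - 7.0000) / 1.6514 = 1.5138.
Step 5: Two-sided p-value via normal approximation = 2*(1 - Phi(|z|)) = 0.130070.
Step 6: alpha = 0.05. fail to reject H0.

R = 10, z = 1.5138, p = 0.130070, fail to reject H0.


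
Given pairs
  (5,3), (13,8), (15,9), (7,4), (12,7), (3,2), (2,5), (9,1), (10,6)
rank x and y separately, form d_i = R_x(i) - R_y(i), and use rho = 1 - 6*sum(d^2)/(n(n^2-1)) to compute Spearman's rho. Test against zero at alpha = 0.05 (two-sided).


Step 1: Rank x and y separately (midranks; no ties here).
rank(x): 5->3, 13->8, 15->9, 7->4, 12->7, 3->2, 2->1, 9->5, 10->6
rank(y): 3->3, 8->8, 9->9, 4->4, 7->7, 2->2, 5->5, 1->1, 6->6
Step 2: d_i = R_x(i) - R_y(i); compute d_i^2.
  (3-3)^2=0, (8-8)^2=0, (9-9)^2=0, (4-4)^2=0, (7-7)^2=0, (2-2)^2=0, (1-5)^2=16, (5-1)^2=16, (6-6)^2=0
sum(d^2) = 32.
Step 3: rho = 1 - 6*32 / (9*(9^2 - 1)) = 1 - 192/720 = 0.733333.
Step 4: Under H0, t = rho * sqrt((n-2)/(1-rho^2)) = 2.8538 ~ t(7).
Step 5: Two-sided p-value from the t-distribution with 7 df = 0.024554.
Step 6: alpha = 0.05. reject H0.

rho = 0.7333, p = 0.024554, reject H0 at alpha = 0.05.


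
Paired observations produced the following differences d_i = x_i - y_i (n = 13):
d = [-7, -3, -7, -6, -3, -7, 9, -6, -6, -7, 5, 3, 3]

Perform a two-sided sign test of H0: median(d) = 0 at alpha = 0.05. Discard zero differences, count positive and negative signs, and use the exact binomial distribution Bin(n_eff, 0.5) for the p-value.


Step 1: Discard zero differences. Original n = 13; n_eff = number of nonzero differences = 13.
Nonzero differences (with sign): -7, -3, -7, -6, -3, -7, +9, -6, -6, -7, +5, +3, +3
Step 2: Count signs: positive = 4, negative = 9.
Step 3: Under H0: P(positive) = 0.5, so the number of positives S ~ Bin(13, 0.5).
Step 4: Two-sided exact p-value = sum of Bin(13,0.5) probabilities at or below the observed probability = 0.266846.
Step 5: alpha = 0.05. fail to reject H0.

n_eff = 13, pos = 4, neg = 9, p = 0.266846, fail to reject H0.


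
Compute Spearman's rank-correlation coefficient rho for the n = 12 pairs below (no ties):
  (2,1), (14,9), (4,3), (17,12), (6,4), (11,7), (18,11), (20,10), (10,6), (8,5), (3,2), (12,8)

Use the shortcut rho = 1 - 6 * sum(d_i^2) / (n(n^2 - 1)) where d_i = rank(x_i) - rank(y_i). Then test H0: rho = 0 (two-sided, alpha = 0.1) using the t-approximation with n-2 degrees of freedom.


Step 1: Rank x and y separately (midranks; no ties here).
rank(x): 2->1, 14->9, 4->3, 17->10, 6->4, 11->7, 18->11, 20->12, 10->6, 8->5, 3->2, 12->8
rank(y): 1->1, 9->9, 3->3, 12->12, 4->4, 7->7, 11->11, 10->10, 6->6, 5->5, 2->2, 8->8
Step 2: d_i = R_x(i) - R_y(i); compute d_i^2.
  (1-1)^2=0, (9-9)^2=0, (3-3)^2=0, (10-12)^2=4, (4-4)^2=0, (7-7)^2=0, (11-11)^2=0, (12-10)^2=4, (6-6)^2=0, (5-5)^2=0, (2-2)^2=0, (8-8)^2=0
sum(d^2) = 8.
Step 3: rho = 1 - 6*8 / (12*(12^2 - 1)) = 1 - 48/1716 = 0.972028.
Step 4: Under H0, t = rho * sqrt((n-2)/(1-rho^2)) = 13.0876 ~ t(10).
Step 5: Two-sided p-value from the t-distribution with 10 df = 0.000000.
Step 6: alpha = 0.1. reject H0.

rho = 0.9720, p = 0.000000, reject H0 at alpha = 0.1.


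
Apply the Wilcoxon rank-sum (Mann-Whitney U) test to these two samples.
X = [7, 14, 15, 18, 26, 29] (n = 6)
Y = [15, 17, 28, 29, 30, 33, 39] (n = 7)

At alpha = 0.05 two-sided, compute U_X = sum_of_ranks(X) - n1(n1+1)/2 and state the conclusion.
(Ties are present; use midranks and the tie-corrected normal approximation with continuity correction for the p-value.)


Step 1: Combine and sort all 13 observations; assign midranks.
sorted (value, group): (7,X), (14,X), (15,X), (15,Y), (17,Y), (18,X), (26,X), (28,Y), (29,X), (29,Y), (30,Y), (33,Y), (39,Y)
ranks: 7->1, 14->2, 15->3.5, 15->3.5, 17->5, 18->6, 26->7, 28->8, 29->9.5, 29->9.5, 30->11, 33->12, 39->13
Step 2: Rank sum for X: R1 = 1 + 2 + 3.5 + 6 + 7 + 9.5 = 29.
Step 3: U_X = R1 - n1(n1+1)/2 = 29 - 6*7/2 = 29 - 21 = 8.
       U_Y = n1*n2 - U_X = 42 - 8 = 34.
Step 4: Ties are present, so use the tie-corrected normal approximation (with continuity correction) for the p-value.
Step 5: p-value = 0.073351; compare to alpha = 0.05. fail to reject H0.

U_X = 8, p = 0.073351, fail to reject H0 at alpha = 0.05.


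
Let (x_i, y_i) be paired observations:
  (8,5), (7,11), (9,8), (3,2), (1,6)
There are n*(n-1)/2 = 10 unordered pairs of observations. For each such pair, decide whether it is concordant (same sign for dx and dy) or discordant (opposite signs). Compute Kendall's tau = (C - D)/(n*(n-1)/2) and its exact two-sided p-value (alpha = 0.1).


Step 1: Enumerate the 10 unordered pairs (i,j) with i<j and classify each by sign(x_j-x_i) * sign(y_j-y_i).
  (1,2):dx=-1,dy=+6->D; (1,3):dx=+1,dy=+3->C; (1,4):dx=-5,dy=-3->C; (1,5):dx=-7,dy=+1->D
  (2,3):dx=+2,dy=-3->D; (2,4):dx=-4,dy=-9->C; (2,5):dx=-6,dy=-5->C; (3,4):dx=-6,dy=-6->C
  (3,5):dx=-8,dy=-2->C; (4,5):dx=-2,dy=+4->D
Step 2: C = 6, D = 4, total pairs = 10.
Step 3: tau = (C - D)/(n(n-1)/2) = (6 - 4)/10 = 0.200000.
Step 4: Exact two-sided p-value (enumerate n! = 120 permutations of y under H0): p = 0.816667.
Step 5: alpha = 0.1. fail to reject H0.

tau_b = 0.2000 (C=6, D=4), p = 0.816667, fail to reject H0.


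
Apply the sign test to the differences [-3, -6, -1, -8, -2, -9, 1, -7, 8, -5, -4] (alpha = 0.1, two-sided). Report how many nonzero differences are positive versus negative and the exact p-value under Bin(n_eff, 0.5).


Step 1: Discard zero differences. Original n = 11; n_eff = number of nonzero differences = 11.
Nonzero differences (with sign): -3, -6, -1, -8, -2, -9, +1, -7, +8, -5, -4
Step 2: Count signs: positive = 2, negative = 9.
Step 3: Under H0: P(positive) = 0.5, so the number of positives S ~ Bin(11, 0.5).
Step 4: Two-sided exact p-value = sum of Bin(11,0.5) probabilities at or below the observed probability = 0.065430.
Step 5: alpha = 0.1. reject H0.

n_eff = 11, pos = 2, neg = 9, p = 0.065430, reject H0.


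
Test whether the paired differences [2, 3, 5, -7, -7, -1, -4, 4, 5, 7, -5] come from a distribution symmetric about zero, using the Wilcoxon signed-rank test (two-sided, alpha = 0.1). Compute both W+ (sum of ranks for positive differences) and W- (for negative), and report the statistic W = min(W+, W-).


Step 1: Drop any zero differences (none here) and take |d_i|.
|d| = [2, 3, 5, 7, 7, 1, 4, 4, 5, 7, 5]
Step 2: Midrank |d_i| (ties get averaged ranks).
ranks: |2|->2, |3|->3, |5|->7, |7|->10, |7|->10, |1|->1, |4|->4.5, |4|->4.5, |5|->7, |7|->10, |5|->7
Step 3: Attach original signs; sum ranks with positive sign and with negative sign.
W+ = 2 + 3 + 7 + 4.5 + 7 + 10 = 33.5
W- = 10 + 10 + 1 + 4.5 + 7 = 32.5
(Check: W+ + W- = 66 should equal n(n+1)/2 = 66.)
Step 4: Test statistic W = min(W+, W-) = 32.5.
Step 5: Ties in |d|, so use the tie-corrected normal approximation.
        E[W] = n(n+1)/4 = 11*12/4 = 33.
        Tie groups: |d|=4 (t=2), |d|=5 (t=3), |d|=7 (t=3); sum(t^3 - t) = 54.
        Var[W] = n(n+1)(2n+1)/24 - sum(t^3-t)/48 = 3036/24 - 54/48 = 125.375.
        z = (W - E[W]) / sqrt(Var[W]) = (32.5 - 33) / 11.1971 = -0.0447.
        Two-sided p = 2*Phi(z) = 0.964383.
Step 6: alpha = 0.1. fail to reject H0.

W+ = 33.5, W- = 32.5, W = min = 32.5, p = 0.964383, fail to reject H0.


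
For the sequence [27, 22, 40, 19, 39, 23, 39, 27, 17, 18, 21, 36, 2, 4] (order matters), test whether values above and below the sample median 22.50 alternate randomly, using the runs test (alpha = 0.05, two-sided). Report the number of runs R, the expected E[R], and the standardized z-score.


Step 1: Compute median = 22.50; label A = above, B = below.
Labels in order: ABABAAAABBBABB  (n_A = 7, n_B = 7)
Step 2: Count runs R = 8.
Step 3: Under H0 (random ordering), E[R] = 2*n_A*n_B/(n_A+n_B) + 1 = 2*7*7/14 + 1 = 8.0000.
        Var[R] = 2*n_A*n_B*(2*n_A*n_B - n_A - n_B) / ((n_A+n_B)^2 * (n_A+n_B-1)) = 8232/2548 = 3.2308.
        SD[R] = 1.7974.
Step 4: R = E[R], so z = 0 with no continuity correction.
Step 5: Two-sided p-value via normal approximation = 2*(1 - Phi(|z|)) = 1.000000.
Step 6: alpha = 0.05. fail to reject H0.

R = 8, z = 0.0000, p = 1.000000, fail to reject H0.


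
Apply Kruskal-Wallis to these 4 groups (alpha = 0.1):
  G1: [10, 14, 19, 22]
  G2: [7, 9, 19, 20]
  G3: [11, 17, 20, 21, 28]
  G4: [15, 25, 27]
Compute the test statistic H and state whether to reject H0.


Step 1: Combine all N = 16 observations and assign midranks.
sorted (value, group, rank): (7,G2,1), (9,G2,2), (10,G1,3), (11,G3,4), (14,G1,5), (15,G4,6), (17,G3,7), (19,G1,8.5), (19,G2,8.5), (20,G2,10.5), (20,G3,10.5), (21,G3,12), (22,G1,13), (25,G4,14), (27,G4,15), (28,G3,16)
Step 2: Sum ranks within each group.
R_1 = 29.5 (n_1 = 4)
R_2 = 22 (n_2 = 4)
R_3 = 49.5 (n_3 = 5)
R_4 = 35 (n_4 = 3)
Step 3: H = 12/(N(N+1)) * sum(R_i^2/n_i) - 3(N+1)
     = 12/(16*17) * (29.5^2/4 + 22^2/4 + 49.5^2/5 + 35^2/3) - 3*17
     = 0.044118 * 1236.95 - 51
     = 3.571140.
Step 4: Ties present; correction factor C = 1 - 12/(16^3 - 16) = 0.997059. Corrected H = 3.571140 / 0.997059 = 3.581674.
Step 5: Under H0, H ~ chi^2(3); p-value = 0.310323.
Step 6: alpha = 0.1. fail to reject H0.

H = 3.5817, df = 3, p = 0.310323, fail to reject H0.


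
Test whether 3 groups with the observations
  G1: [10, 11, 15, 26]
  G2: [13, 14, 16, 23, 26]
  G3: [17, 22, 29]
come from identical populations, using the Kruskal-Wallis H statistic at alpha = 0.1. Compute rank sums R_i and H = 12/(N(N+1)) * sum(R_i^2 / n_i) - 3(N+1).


Step 1: Combine all N = 12 observations and assign midranks.
sorted (value, group, rank): (10,G1,1), (11,G1,2), (13,G2,3), (14,G2,4), (15,G1,5), (16,G2,6), (17,G3,7), (22,G3,8), (23,G2,9), (26,G1,10.5), (26,G2,10.5), (29,G3,12)
Step 2: Sum ranks within each group.
R_1 = 18.5 (n_1 = 4)
R_2 = 32.5 (n_2 = 5)
R_3 = 27 (n_3 = 3)
Step 3: H = 12/(N(N+1)) * sum(R_i^2/n_i) - 3(N+1)
     = 12/(12*13) * (18.5^2/4 + 32.5^2/5 + 27^2/3) - 3*13
     = 0.076923 * 539.812 - 39
     = 2.524038.
Step 4: Ties present; correction factor C = 1 - 6/(12^3 - 12) = 0.996503. Corrected H = 2.524038 / 0.996503 = 2.532895.
Step 5: Under H0, H ~ chi^2(2); p-value = 0.281831.
Step 6: alpha = 0.1. fail to reject H0.

H = 2.5329, df = 2, p = 0.281831, fail to reject H0.


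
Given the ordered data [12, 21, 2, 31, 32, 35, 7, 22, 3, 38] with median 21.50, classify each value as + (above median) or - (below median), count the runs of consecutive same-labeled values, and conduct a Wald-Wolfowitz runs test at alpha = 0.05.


Step 1: Compute median = 21.50; label A = above, B = below.
Labels in order: BBBAAABABA  (n_A = 5, n_B = 5)
Step 2: Count runs R = 6.
Step 3: Under H0 (random ordering), E[R] = 2*n_A*n_B/(n_A+n_B) + 1 = 2*5*5/10 + 1 = 6.0000.
        Var[R] = 2*n_A*n_B*(2*n_A*n_B - n_A - n_B) / ((n_A+n_B)^2 * (n_A+n_B-1)) = 2000/900 = 2.2222.
        SD[R] = 1.4907.
Step 4: R = E[R], so z = 0 with no continuity correction.
Step 5: Two-sided p-value via normal approximation = 2*(1 - Phi(|z|)) = 1.000000.
Step 6: alpha = 0.05. fail to reject H0.

R = 6, z = 0.0000, p = 1.000000, fail to reject H0.


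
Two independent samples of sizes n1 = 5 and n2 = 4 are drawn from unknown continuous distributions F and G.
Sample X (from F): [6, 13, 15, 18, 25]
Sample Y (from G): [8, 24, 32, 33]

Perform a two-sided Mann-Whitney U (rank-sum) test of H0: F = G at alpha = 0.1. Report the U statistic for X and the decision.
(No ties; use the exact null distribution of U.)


Step 1: Combine and sort all 9 observations; assign midranks.
sorted (value, group): (6,X), (8,Y), (13,X), (15,X), (18,X), (24,Y), (25,X), (32,Y), (33,Y)
ranks: 6->1, 8->2, 13->3, 15->4, 18->5, 24->6, 25->7, 32->8, 33->9
Step 2: Rank sum for X: R1 = 1 + 3 + 4 + 5 + 7 = 20.
Step 3: U_X = R1 - n1(n1+1)/2 = 20 - 5*6/2 = 20 - 15 = 5.
       U_Y = n1*n2 - U_X = 20 - 5 = 15.
Step 4: No ties, so the exact null distribution of U (based on enumerating the C(9,5) = 126 equally likely rank assignments) gives the two-sided p-value.
Step 5: p-value = 0.285714; compare to alpha = 0.1. fail to reject H0.

U_X = 5, p = 0.285714, fail to reject H0 at alpha = 0.1.


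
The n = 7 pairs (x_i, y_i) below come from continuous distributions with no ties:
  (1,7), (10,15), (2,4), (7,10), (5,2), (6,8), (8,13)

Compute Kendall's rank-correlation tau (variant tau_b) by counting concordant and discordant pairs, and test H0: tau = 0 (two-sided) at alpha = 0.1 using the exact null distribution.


Step 1: Enumerate the 21 unordered pairs (i,j) with i<j and classify each by sign(x_j-x_i) * sign(y_j-y_i).
  (1,2):dx=+9,dy=+8->C; (1,3):dx=+1,dy=-3->D; (1,4):dx=+6,dy=+3->C; (1,5):dx=+4,dy=-5->D
  (1,6):dx=+5,dy=+1->C; (1,7):dx=+7,dy=+6->C; (2,3):dx=-8,dy=-11->C; (2,4):dx=-3,dy=-5->C
  (2,5):dx=-5,dy=-13->C; (2,6):dx=-4,dy=-7->C; (2,7):dx=-2,dy=-2->C; (3,4):dx=+5,dy=+6->C
  (3,5):dx=+3,dy=-2->D; (3,6):dx=+4,dy=+4->C; (3,7):dx=+6,dy=+9->C; (4,5):dx=-2,dy=-8->C
  (4,6):dx=-1,dy=-2->C; (4,7):dx=+1,dy=+3->C; (5,6):dx=+1,dy=+6->C; (5,7):dx=+3,dy=+11->C
  (6,7):dx=+2,dy=+5->C
Step 2: C = 18, D = 3, total pairs = 21.
Step 3: tau = (C - D)/(n(n-1)/2) = (18 - 3)/21 = 0.714286.
Step 4: Exact two-sided p-value (enumerate n! = 5040 permutations of y under H0): p = 0.030159.
Step 5: alpha = 0.1. reject H0.

tau_b = 0.7143 (C=18, D=3), p = 0.030159, reject H0.
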